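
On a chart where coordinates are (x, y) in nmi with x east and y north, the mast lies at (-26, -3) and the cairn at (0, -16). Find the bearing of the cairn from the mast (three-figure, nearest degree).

117°

Δeast = 0 − -26 = 26.00; Δnorth = -16 − -3 = -13.00.
Bearing = atan2(Δeast, Δnorth) mod 360° = 116.57° ≈ 117°.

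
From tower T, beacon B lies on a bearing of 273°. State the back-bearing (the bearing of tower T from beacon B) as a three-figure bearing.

Back-bearing = 273° − 180° = 093°.

093°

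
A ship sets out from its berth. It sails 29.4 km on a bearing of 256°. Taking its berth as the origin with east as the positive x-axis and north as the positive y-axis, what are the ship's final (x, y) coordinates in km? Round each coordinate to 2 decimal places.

(-28.53, -7.11)

Leg 1 (256°, 29.4 km): east 29.4 sin 256° = -28.53, north 29.4 cos 256° = -7.11
Summing: -28.53 km east, -7.11 km north → (-28.53, -7.11).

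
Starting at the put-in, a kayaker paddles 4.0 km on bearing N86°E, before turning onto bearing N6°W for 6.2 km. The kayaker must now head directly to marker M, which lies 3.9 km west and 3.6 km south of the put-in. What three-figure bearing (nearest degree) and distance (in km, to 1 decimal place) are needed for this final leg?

216°, 12.4 km

Leg 1 (N86°E, 4.0 km): east 4.0 sin 86° = 3.99, north 4.0 cos 86° = 0.28
Leg 2 (N6°W, 6.2 km): east 6.2 sin 354° = -0.65, north 6.2 cos 354° = 6.17
Current position: (3.34, 6.45). Target: (-3.9, -3.6). Remaining: Δeast = -7.24, Δnorth = -10.05.
Bearing = atan2(-7.24, -10.05) mod 360° = 215.79°; distance = √((-7.24)² + (-10.05)²) = 12.384 km.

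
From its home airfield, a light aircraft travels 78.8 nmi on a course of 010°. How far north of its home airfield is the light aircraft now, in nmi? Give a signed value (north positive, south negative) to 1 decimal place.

Leg 1 (010°, 78.8 nmi): east 78.8 sin 10° = 13.68, north 78.8 cos 10° = 77.60
Net north component: 77.60 nmi.

77.6 nmi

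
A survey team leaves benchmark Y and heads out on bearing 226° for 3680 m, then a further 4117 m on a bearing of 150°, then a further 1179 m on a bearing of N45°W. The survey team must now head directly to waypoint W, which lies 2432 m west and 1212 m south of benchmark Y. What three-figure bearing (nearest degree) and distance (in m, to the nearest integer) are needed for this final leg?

346°, 4199 m

Leg 1 (226°, 3680 m): east 3680 sin 226° = -2647.17, north 3680 cos 226° = -2556.34
Leg 2 (150°, 4117 m): east 4117 sin 150° = 2058.50, north 4117 cos 150° = -3565.43
Leg 3 (N45°W, 1179 m): east 1179 sin 315° = -833.68, north 1179 cos 315° = 833.68
Current position: (-1422.35, -5288.09). Target: (-2432, -1212). Remaining: Δeast = -1009.65, Δnorth = 4076.09.
Bearing = atan2(-1009.65, 4076.09) mod 360° = 346.09°; distance = √((-1009.65)² + (4076.09)²) = 4199.275 m.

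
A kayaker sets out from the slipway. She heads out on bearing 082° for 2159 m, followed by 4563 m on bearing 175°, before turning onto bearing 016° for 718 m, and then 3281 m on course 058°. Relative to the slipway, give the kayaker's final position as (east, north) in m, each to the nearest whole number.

(5516, -1816)

Leg 1 (082°, 2159 m): east 2159 sin 82° = 2137.99, north 2159 cos 82° = 300.47
Leg 2 (175°, 4563 m): east 4563 sin 175° = 397.69, north 4563 cos 175° = -4545.64
Leg 3 (016°, 718 m): east 718 sin 16° = 197.91, north 718 cos 16° = 690.19
Leg 4 (058°, 3281 m): east 3281 sin 58° = 2782.45, north 3281 cos 58° = 1738.67
Summing: 5516.03 m east, -1816.31 m north → (5516, -1816).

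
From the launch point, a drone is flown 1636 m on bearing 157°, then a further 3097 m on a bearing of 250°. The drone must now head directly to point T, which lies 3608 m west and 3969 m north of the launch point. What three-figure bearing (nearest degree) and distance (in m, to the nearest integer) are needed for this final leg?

348°, 6670 m

Leg 1 (157°, 1636 m): east 1636 sin 157° = 639.24, north 1636 cos 157° = -1505.95
Leg 2 (250°, 3097 m): east 3097 sin 250° = -2910.23, north 3097 cos 250° = -1059.24
Current position: (-2270.99, -2565.18). Target: (-3608, 3969). Remaining: Δeast = -1337.01, Δnorth = 6534.18.
Bearing = atan2(-1337.01, 6534.18) mod 360° = 348.44°; distance = √((-1337.01)² + (6534.18)²) = 6669.567 m.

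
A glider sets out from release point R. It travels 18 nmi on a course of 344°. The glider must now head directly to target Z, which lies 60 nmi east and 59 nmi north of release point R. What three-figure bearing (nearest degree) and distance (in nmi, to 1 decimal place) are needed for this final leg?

Leg 1 (344°, 18 nmi): east 18 sin 344° = -4.96, north 18 cos 344° = 17.30
Current position: (-4.96, 17.30). Target: (60, 59). Remaining: Δeast = 64.96, Δnorth = 41.70.
Bearing = atan2(64.96, 41.70) mod 360° = 57.30°; distance = √((64.96)² + (41.70)²) = 77.192 nmi.

057°, 77.2 nmi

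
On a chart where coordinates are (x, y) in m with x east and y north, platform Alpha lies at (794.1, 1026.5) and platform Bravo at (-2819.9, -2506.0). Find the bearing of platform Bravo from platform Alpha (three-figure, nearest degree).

226°

Δeast = -2819.9 − 794.1 = -3614.00; Δnorth = -2506.0 − 1026.5 = -3532.50.
Bearing = atan2(Δeast, Δnorth) mod 360° = 225.65° ≈ 226°.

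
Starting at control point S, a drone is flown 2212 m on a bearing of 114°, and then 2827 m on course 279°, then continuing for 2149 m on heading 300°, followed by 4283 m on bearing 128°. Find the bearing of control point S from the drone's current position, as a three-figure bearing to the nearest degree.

340°

Leg 1 (114°, 2212 m): east 2212 sin 114° = 2020.76, north 2212 cos 114° = -899.70
Leg 2 (279°, 2827 m): east 2827 sin 279° = -2792.19, north 2827 cos 279° = 442.24
Leg 3 (300°, 2149 m): east 2149 sin 300° = -1861.09, north 2149 cos 300° = 1074.50
Leg 4 (128°, 4283 m): east 4283 sin 128° = 3375.05, north 4283 cos 128° = -2636.88
Net displacement: 742.53 east, -2019.84 north. Direction back to start is (-742.53, 2019.84): bearing = atan2(-742.53, 2019.84) mod 360° = 339.82° ≈ 340°.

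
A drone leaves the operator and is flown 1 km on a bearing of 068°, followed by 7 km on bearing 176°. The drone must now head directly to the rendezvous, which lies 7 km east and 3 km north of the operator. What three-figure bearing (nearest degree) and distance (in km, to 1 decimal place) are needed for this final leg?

Leg 1 (068°, 1 km): east 1 sin 68° = 0.93, north 1 cos 68° = 0.37
Leg 2 (176°, 7 km): east 7 sin 176° = 0.49, north 7 cos 176° = -6.98
Current position: (1.42, -6.61). Target: (7, 3). Remaining: Δeast = 5.58, Δnorth = 9.61.
Bearing = atan2(5.58, 9.61) mod 360° = 30.17°; distance = √((5.58)² + (9.61)²) = 11.113 km.

030°, 11.1 km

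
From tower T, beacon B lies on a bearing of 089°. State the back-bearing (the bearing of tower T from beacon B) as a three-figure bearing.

Back-bearing = 089° + 180° = 269°.

269°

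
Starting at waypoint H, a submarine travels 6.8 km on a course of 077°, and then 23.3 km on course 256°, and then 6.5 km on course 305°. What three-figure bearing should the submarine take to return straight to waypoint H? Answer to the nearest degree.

Leg 1 (077°, 6.8 km): east 6.8 sin 77° = 6.63, north 6.8 cos 77° = 1.53
Leg 2 (256°, 23.3 km): east 23.3 sin 256° = -22.61, north 23.3 cos 256° = -5.64
Leg 3 (305°, 6.5 km): east 6.5 sin 305° = -5.32, north 6.5 cos 305° = 3.73
Net displacement: -21.31 east, -0.38 north. Direction back to start is (21.31, 0.38): bearing = atan2(21.31, 0.38) mod 360° = 88.98° ≈ 089°.

089°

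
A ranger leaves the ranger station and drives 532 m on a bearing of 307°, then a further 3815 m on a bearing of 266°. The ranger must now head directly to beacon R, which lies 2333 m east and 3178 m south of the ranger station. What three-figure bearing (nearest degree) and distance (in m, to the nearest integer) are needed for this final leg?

116°, 7316 m

Leg 1 (307°, 532 m): east 532 sin 307° = -424.87, north 532 cos 307° = 320.17
Leg 2 (266°, 3815 m): east 3815 sin 266° = -3805.71, north 3815 cos 266° = -266.12
Current position: (-4230.58, 54.04). Target: (2333, -3178). Remaining: Δeast = 6563.58, Δnorth = -3232.04.
Bearing = atan2(6563.58, -3232.04) mod 360° = 116.22°; distance = √((6563.58)² + (-3232.04)²) = 7316.195 m.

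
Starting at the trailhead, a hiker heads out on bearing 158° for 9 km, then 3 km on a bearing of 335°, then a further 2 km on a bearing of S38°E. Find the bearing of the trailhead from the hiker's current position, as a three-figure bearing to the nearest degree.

335°

Leg 1 (158°, 9 km): east 9 sin 158° = 3.37, north 9 cos 158° = -8.34
Leg 2 (335°, 3 km): east 3 sin 335° = -1.27, north 3 cos 335° = 2.72
Leg 3 (S38°E, 2 km): east 2 sin 142° = 1.23, north 2 cos 142° = -1.58
Net displacement: 3.33 east, -7.20 north. Direction back to start is (-3.33, 7.20): bearing = atan2(-3.33, 7.20) mod 360° = 335.15° ≈ 335°.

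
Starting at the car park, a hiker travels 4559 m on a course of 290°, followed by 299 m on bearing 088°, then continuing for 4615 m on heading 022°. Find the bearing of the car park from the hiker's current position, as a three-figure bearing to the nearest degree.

Leg 1 (290°, 4559 m): east 4559 sin 290° = -4284.06, north 4559 cos 290° = 1559.27
Leg 2 (088°, 299 m): east 299 sin 88° = 298.82, north 299 cos 88° = 10.43
Leg 3 (022°, 4615 m): east 4615 sin 22° = 1728.81, north 4615 cos 22° = 4278.95
Net displacement: -2256.43 east, 5848.66 north. Direction back to start is (2256.43, -5848.66): bearing = atan2(2256.43, -5848.66) mod 360° = 158.90° ≈ 159°.

159°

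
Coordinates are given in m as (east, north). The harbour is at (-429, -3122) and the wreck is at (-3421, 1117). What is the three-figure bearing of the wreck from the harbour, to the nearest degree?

325°

Δeast = -3421 − -429 = -2992.00; Δnorth = 1117 − -3122 = 4239.00.
Bearing = atan2(Δeast, Δnorth) mod 360° = 324.78° ≈ 325°.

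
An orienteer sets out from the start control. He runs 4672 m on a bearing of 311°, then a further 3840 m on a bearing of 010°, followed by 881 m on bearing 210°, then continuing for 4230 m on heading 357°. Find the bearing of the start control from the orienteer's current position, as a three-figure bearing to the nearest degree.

Leg 1 (311°, 4672 m): east 4672 sin 311° = -3526.00, north 4672 cos 311° = 3065.11
Leg 2 (010°, 3840 m): east 3840 sin 10° = 666.81, north 3840 cos 10° = 3781.66
Leg 3 (210°, 881 m): east 881 sin 210° = -440.50, north 881 cos 210° = -762.97
Leg 4 (357°, 4230 m): east 4230 sin 357° = -221.38, north 4230 cos 357° = 4224.20
Net displacement: -3521.08 east, 10308.00 north. Direction back to start is (3521.08, -10308.00): bearing = atan2(3521.08, -10308.00) mod 360° = 161.14° ≈ 161°.

161°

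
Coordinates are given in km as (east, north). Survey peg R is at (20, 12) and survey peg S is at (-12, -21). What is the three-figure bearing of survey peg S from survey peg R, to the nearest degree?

224°

Δeast = -12 − 20 = -32.00; Δnorth = -21 − 12 = -33.00.
Bearing = atan2(Δeast, Δnorth) mod 360° = 224.12° ≈ 224°.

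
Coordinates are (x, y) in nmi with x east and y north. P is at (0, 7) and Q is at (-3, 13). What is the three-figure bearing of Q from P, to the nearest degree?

333°

Δeast = -3 − 0 = -3.00; Δnorth = 13 − 7 = 6.00.
Bearing = atan2(Δeast, Δnorth) mod 360° = 333.43° ≈ 333°.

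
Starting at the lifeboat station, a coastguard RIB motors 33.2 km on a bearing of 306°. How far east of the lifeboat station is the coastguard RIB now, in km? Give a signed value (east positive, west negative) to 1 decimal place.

-26.9 km

Leg 1 (306°, 33.2 km): east 33.2 sin 306° = -26.86, north 33.2 cos 306° = 19.51
Net east component: -26.86 km.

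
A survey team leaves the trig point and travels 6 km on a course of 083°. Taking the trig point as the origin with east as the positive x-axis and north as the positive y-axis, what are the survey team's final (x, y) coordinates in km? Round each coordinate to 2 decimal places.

Leg 1 (083°, 6 km): east 6 sin 83° = 5.96, north 6 cos 83° = 0.73
Summing: 5.96 km east, 0.73 km north → (5.96, 0.73).

(5.96, 0.73)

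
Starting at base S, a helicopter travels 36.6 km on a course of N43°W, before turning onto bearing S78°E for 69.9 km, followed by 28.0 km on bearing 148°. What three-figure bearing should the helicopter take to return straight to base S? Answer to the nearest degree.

281°

Leg 1 (N43°W, 36.6 km): east 36.6 sin 317° = -24.96, north 36.6 cos 317° = 26.77
Leg 2 (S78°E, 69.9 km): east 69.9 sin 102° = 68.37, north 69.9 cos 102° = -14.53
Leg 3 (148°, 28.0 km): east 28.0 sin 148° = 14.84, north 28.0 cos 148° = -23.75
Net displacement: 58.25 east, -11.51 north. Direction back to start is (-58.25, 11.51): bearing = atan2(-58.25, 11.51) mod 360° = 281.18° ≈ 281°.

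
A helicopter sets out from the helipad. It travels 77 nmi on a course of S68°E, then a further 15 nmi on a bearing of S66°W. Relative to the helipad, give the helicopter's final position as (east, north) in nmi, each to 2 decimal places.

Leg 1 (S68°E, 77 nmi): east 77 sin 112° = 71.39, north 77 cos 112° = -28.84
Leg 2 (S66°W, 15 nmi): east 15 sin 246° = -13.70, north 15 cos 246° = -6.10
Summing: 57.69 nmi east, -34.95 nmi north → (57.69, -34.95).

(57.69, -34.95)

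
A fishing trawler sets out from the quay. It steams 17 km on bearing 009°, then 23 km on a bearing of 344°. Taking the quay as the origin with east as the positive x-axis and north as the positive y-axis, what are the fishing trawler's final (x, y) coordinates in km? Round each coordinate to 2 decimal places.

(-3.68, 38.90)

Leg 1 (009°, 17 km): east 17 sin 9° = 2.66, north 17 cos 9° = 16.79
Leg 2 (344°, 23 km): east 23 sin 344° = -6.34, north 23 cos 344° = 22.11
Summing: -3.68 km east, 38.90 km north → (-3.68, 38.90).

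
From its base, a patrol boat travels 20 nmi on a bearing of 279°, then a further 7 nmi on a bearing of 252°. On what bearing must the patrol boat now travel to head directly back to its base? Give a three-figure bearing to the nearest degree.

Leg 1 (279°, 20 nmi): east 20 sin 279° = -19.75, north 20 cos 279° = 3.13
Leg 2 (252°, 7 nmi): east 7 sin 252° = -6.66, north 7 cos 252° = -2.16
Net displacement: -26.41 east, 0.97 north. Direction back to start is (26.41, -0.97): bearing = atan2(26.41, -0.97) mod 360° = 92.09° ≈ 092°.

092°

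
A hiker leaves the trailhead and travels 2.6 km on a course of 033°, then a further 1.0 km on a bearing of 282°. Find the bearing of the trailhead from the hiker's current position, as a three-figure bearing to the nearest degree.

190°

Leg 1 (033°, 2.6 km): east 2.6 sin 33° = 1.42, north 2.6 cos 33° = 2.18
Leg 2 (282°, 1.0 km): east 1.0 sin 282° = -0.98, north 1.0 cos 282° = 0.21
Net displacement: 0.44 east, 2.39 north. Direction back to start is (-0.44, -2.39): bearing = atan2(-0.44, -2.39) mod 360° = 190.39° ≈ 190°.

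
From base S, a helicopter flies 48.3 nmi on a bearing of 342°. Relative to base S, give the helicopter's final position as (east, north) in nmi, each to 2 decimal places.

Leg 1 (342°, 48.3 nmi): east 48.3 sin 342° = -14.93, north 48.3 cos 342° = 45.94
Summing: -14.93 nmi east, 45.94 nmi north → (-14.93, 45.94).

(-14.93, 45.94)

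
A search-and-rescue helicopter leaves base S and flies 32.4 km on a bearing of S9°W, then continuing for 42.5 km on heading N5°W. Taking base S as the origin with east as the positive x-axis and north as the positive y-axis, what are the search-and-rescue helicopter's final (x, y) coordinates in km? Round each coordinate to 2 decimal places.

(-8.77, 10.34)

Leg 1 (S9°W, 32.4 km): east 32.4 sin 189° = -5.07, north 32.4 cos 189° = -32.00
Leg 2 (N5°W, 42.5 km): east 42.5 sin 355° = -3.70, north 42.5 cos 355° = 42.34
Summing: -8.77 km east, 10.34 km north → (-8.77, 10.34).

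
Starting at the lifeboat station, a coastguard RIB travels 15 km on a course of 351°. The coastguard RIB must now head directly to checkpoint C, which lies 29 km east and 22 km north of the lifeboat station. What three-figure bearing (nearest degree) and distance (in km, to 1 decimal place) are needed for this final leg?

077°, 32.2 km

Leg 1 (351°, 15 km): east 15 sin 351° = -2.35, north 15 cos 351° = 14.82
Current position: (-2.35, 14.82). Target: (29, 22). Remaining: Δeast = 31.35, Δnorth = 7.18.
Bearing = atan2(31.35, 7.18) mod 360° = 77.09°; distance = √((31.35)² + (7.18)²) = 32.159 km.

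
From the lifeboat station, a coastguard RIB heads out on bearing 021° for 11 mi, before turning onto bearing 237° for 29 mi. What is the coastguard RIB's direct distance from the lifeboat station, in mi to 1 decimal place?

21.1 mi

Leg 1 (021°, 11 mi): east 11 sin 21° = 3.94, north 11 cos 21° = 10.27
Leg 2 (237°, 29 mi): east 29 sin 237° = -24.32, north 29 cos 237° = -15.79
Net: -20.38 east, -5.53 north. Distance = √((-20.38)² + (-5.53)²) = 21.115 mi.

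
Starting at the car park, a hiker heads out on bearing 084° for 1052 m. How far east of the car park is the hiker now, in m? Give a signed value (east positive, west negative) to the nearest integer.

Leg 1 (084°, 1052 m): east 1052 sin 84° = 1046.24, north 1052 cos 84° = 109.96
Net east component: 1046.24 m.

1046 m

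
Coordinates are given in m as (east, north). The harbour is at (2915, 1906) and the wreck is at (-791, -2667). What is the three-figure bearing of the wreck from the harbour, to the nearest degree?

Δeast = -791 − 2915 = -3706.00; Δnorth = -2667 − 1906 = -4573.00.
Bearing = atan2(Δeast, Δnorth) mod 360° = 219.02° ≈ 219°.

219°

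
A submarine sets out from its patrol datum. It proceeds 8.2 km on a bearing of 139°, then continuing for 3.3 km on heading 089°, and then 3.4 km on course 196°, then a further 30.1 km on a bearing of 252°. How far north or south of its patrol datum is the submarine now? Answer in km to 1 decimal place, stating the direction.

Leg 1 (139°, 8.2 km): east 8.2 sin 139° = 5.38, north 8.2 cos 139° = -6.19
Leg 2 (089°, 3.3 km): east 3.3 sin 89° = 3.30, north 3.3 cos 89° = 0.06
Leg 3 (196°, 3.4 km): east 3.4 sin 196° = -0.94, north 3.4 cos 196° = -3.27
Leg 4 (252°, 30.1 km): east 30.1 sin 252° = -28.63, north 30.1 cos 252° = -9.30
Net north component: -18.70 km.

18.7 km south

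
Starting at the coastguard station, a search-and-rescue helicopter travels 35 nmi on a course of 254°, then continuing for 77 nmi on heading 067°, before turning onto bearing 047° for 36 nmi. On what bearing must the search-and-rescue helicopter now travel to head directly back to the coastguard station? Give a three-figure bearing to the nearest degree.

235°

Leg 1 (254°, 35 nmi): east 35 sin 254° = -33.64, north 35 cos 254° = -9.65
Leg 2 (067°, 77 nmi): east 77 sin 67° = 70.88, north 77 cos 67° = 30.09
Leg 3 (047°, 36 nmi): east 36 sin 47° = 26.33, north 36 cos 47° = 24.55
Net displacement: 63.56 east, 44.99 north. Direction back to start is (-63.56, -44.99): bearing = atan2(-63.56, -44.99) mod 360° = 234.71° ≈ 235°.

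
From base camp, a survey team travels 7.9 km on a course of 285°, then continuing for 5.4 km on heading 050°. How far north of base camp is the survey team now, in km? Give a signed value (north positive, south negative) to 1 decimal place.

5.5 km

Leg 1 (285°, 7.9 km): east 7.9 sin 285° = -7.63, north 7.9 cos 285° = 2.04
Leg 2 (050°, 5.4 km): east 5.4 sin 50° = 4.14, north 5.4 cos 50° = 3.47
Net north component: 5.52 km.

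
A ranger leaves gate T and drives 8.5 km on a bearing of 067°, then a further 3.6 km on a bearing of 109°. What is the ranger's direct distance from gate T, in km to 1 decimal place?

11.4 km

Leg 1 (067°, 8.5 km): east 8.5 sin 67° = 7.82, north 8.5 cos 67° = 3.32
Leg 2 (109°, 3.6 km): east 3.6 sin 109° = 3.40, north 3.6 cos 109° = -1.17
Net: 11.23 east, 2.15 north. Distance = √((11.23)² + (2.15)²) = 11.432 km.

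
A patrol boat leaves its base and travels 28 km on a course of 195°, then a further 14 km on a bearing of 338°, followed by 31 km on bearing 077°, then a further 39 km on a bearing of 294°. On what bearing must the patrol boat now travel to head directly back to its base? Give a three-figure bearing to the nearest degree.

116°

Leg 1 (195°, 28 km): east 28 sin 195° = -7.25, north 28 cos 195° = -27.05
Leg 2 (338°, 14 km): east 14 sin 338° = -5.24, north 14 cos 338° = 12.98
Leg 3 (077°, 31 km): east 31 sin 77° = 30.21, north 31 cos 77° = 6.97
Leg 4 (294°, 39 km): east 39 sin 294° = -35.63, north 39 cos 294° = 15.86
Net displacement: -17.91 east, 8.77 north. Direction back to start is (17.91, -8.77): bearing = atan2(17.91, -8.77) mod 360° = 116.09° ≈ 116°.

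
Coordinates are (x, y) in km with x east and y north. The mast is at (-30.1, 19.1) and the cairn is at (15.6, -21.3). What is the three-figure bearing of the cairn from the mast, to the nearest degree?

Δeast = 15.6 − -30.1 = 45.70; Δnorth = -21.3 − 19.1 = -40.40.
Bearing = atan2(Δeast, Δnorth) mod 360° = 131.48° ≈ 131°.

131°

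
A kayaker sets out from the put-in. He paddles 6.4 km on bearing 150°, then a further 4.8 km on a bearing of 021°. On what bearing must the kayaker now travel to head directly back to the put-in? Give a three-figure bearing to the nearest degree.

282°

Leg 1 (150°, 6.4 km): east 6.4 sin 150° = 3.20, north 6.4 cos 150° = -5.54
Leg 2 (021°, 4.8 km): east 4.8 sin 21° = 1.72, north 4.8 cos 21° = 4.48
Net displacement: 4.92 east, -1.06 north. Direction back to start is (-4.92, 1.06): bearing = atan2(-4.92, 1.06) mod 360° = 282.17° ≈ 282°.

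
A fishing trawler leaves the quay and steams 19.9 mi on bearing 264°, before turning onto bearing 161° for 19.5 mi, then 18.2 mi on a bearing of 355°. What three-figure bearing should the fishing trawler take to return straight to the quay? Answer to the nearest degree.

081°

Leg 1 (264°, 19.9 mi): east 19.9 sin 264° = -19.79, north 19.9 cos 264° = -2.08
Leg 2 (161°, 19.5 mi): east 19.5 sin 161° = 6.35, north 19.5 cos 161° = -18.44
Leg 3 (355°, 18.2 mi): east 18.2 sin 355° = -1.59, north 18.2 cos 355° = 18.13
Net displacement: -15.03 east, -2.39 north. Direction back to start is (15.03, 2.39): bearing = atan2(15.03, 2.39) mod 360° = 80.98° ≈ 081°.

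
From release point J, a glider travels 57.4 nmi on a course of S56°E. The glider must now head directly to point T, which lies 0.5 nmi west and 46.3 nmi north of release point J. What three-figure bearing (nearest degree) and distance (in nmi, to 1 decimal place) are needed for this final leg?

Leg 1 (S56°E, 57.4 nmi): east 57.4 sin 124° = 47.59, north 57.4 cos 124° = -32.10
Current position: (47.59, -32.10). Target: (-0.5, 46.3). Remaining: Δeast = -48.09, Δnorth = 78.40.
Bearing = atan2(-48.09, 78.40) mod 360° = 328.48°; distance = √((-48.09)² + (78.40)²) = 91.970 nmi.

328°, 92.0 nmi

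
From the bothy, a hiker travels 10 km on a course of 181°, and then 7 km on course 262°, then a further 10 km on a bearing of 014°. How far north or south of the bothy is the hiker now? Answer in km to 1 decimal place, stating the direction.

1.3 km south

Leg 1 (181°, 10 km): east 10 sin 181° = -0.17, north 10 cos 181° = -10.00
Leg 2 (262°, 7 km): east 7 sin 262° = -6.93, north 7 cos 262° = -0.97
Leg 3 (014°, 10 km): east 10 sin 14° = 2.42, north 10 cos 14° = 9.70
Net north component: -1.27 km.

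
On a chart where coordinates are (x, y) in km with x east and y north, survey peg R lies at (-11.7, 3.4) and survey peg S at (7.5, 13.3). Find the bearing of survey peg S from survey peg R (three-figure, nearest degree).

063°

Δeast = 7.5 − -11.7 = 19.20; Δnorth = 13.3 − 3.4 = 9.90.
Bearing = atan2(Δeast, Δnorth) mod 360° = 62.72° ≈ 063°.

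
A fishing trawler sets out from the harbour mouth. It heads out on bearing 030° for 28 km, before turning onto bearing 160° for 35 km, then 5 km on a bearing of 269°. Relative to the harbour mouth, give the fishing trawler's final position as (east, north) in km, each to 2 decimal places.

(20.97, -8.73)

Leg 1 (030°, 28 km): east 28 sin 30° = 14.00, north 28 cos 30° = 24.25
Leg 2 (160°, 35 km): east 35 sin 160° = 11.97, north 35 cos 160° = -32.89
Leg 3 (269°, 5 km): east 5 sin 269° = -5.00, north 5 cos 269° = -0.09
Summing: 20.97 km east, -8.73 km north → (20.97, -8.73).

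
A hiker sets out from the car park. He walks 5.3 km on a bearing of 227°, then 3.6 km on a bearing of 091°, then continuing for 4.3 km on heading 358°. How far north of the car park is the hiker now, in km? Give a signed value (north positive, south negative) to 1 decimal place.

Leg 1 (227°, 5.3 km): east 5.3 sin 227° = -3.88, north 5.3 cos 227° = -3.61
Leg 2 (091°, 3.6 km): east 3.6 sin 91° = 3.60, north 3.6 cos 91° = -0.06
Leg 3 (358°, 4.3 km): east 4.3 sin 358° = -0.15, north 4.3 cos 358° = 4.30
Net north component: 0.62 km.

0.6 km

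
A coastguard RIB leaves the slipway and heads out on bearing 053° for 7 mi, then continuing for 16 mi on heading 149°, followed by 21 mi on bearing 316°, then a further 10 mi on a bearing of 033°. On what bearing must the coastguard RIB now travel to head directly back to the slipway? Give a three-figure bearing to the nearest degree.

199°

Leg 1 (053°, 7 mi): east 7 sin 53° = 5.59, north 7 cos 53° = 4.21
Leg 2 (149°, 16 mi): east 16 sin 149° = 8.24, north 16 cos 149° = -13.71
Leg 3 (316°, 21 mi): east 21 sin 316° = -14.59, north 21 cos 316° = 15.11
Leg 4 (033°, 10 mi): east 10 sin 33° = 5.45, north 10 cos 33° = 8.39
Net displacement: 4.69 east, 13.99 north. Direction back to start is (-4.69, -13.99): bearing = atan2(-4.69, -13.99) mod 360° = 198.53° ≈ 199°.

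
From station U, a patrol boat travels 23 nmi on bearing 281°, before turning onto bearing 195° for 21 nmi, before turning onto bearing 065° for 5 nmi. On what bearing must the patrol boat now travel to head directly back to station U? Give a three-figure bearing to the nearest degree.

Leg 1 (281°, 23 nmi): east 23 sin 281° = -22.58, north 23 cos 281° = 4.39
Leg 2 (195°, 21 nmi): east 21 sin 195° = -5.44, north 21 cos 195° = -20.28
Leg 3 (065°, 5 nmi): east 5 sin 65° = 4.53, north 5 cos 65° = 2.11
Net displacement: -23.48 east, -13.78 north. Direction back to start is (23.48, 13.78): bearing = atan2(23.48, 13.78) mod 360° = 59.59° ≈ 060°.

060°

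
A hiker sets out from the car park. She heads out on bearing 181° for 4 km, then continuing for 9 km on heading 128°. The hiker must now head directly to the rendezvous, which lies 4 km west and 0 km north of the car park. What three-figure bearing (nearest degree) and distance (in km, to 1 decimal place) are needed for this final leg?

Leg 1 (181°, 4 km): east 4 sin 181° = -0.07, north 4 cos 181° = -4.00
Leg 2 (128°, 9 km): east 9 sin 128° = 7.09, north 9 cos 128° = -5.54
Current position: (7.02, -9.54). Target: (-4, 0). Remaining: Δeast = -11.02, Δnorth = 9.54.
Bearing = atan2(-11.02, 9.54) mod 360° = 310.88°; distance = √((-11.02)² + (9.54)²) = 14.578 km.

311°, 14.6 km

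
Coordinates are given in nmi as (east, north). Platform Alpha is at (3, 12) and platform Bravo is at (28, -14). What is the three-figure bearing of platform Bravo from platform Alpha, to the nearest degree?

136°

Δeast = 28 − 3 = 25.00; Δnorth = -14 − 12 = -26.00.
Bearing = atan2(Δeast, Δnorth) mod 360° = 136.12° ≈ 136°.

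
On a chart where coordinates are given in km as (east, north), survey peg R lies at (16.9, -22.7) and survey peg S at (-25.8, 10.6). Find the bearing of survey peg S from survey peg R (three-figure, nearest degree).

Δeast = -25.8 − 16.9 = -42.70; Δnorth = 10.6 − -22.7 = 33.30.
Bearing = atan2(Δeast, Δnorth) mod 360° = 307.95° ≈ 308°.

308°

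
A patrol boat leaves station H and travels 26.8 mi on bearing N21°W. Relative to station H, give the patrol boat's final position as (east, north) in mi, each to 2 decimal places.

Leg 1 (N21°W, 26.8 mi): east 26.8 sin 339° = -9.60, north 26.8 cos 339° = 25.02
Summing: -9.60 mi east, 25.02 mi north → (-9.60, 25.02).

(-9.60, 25.02)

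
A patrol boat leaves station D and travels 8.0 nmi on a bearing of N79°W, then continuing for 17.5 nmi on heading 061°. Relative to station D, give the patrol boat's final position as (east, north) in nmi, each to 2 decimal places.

(7.45, 10.01)

Leg 1 (N79°W, 8.0 nmi): east 8.0 sin 281° = -7.85, north 8.0 cos 281° = 1.53
Leg 2 (061°, 17.5 nmi): east 17.5 sin 61° = 15.31, north 17.5 cos 61° = 8.48
Summing: 7.45 nmi east, 10.01 nmi north → (7.45, 10.01).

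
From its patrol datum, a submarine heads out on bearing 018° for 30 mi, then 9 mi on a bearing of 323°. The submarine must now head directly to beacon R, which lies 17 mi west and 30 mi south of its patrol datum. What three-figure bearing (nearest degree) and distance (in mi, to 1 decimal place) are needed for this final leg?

198°, 68.9 mi

Leg 1 (018°, 30 mi): east 30 sin 18° = 9.27, north 30 cos 18° = 28.53
Leg 2 (323°, 9 mi): east 9 sin 323° = -5.42, north 9 cos 323° = 7.19
Current position: (3.85, 35.72). Target: (-17, -30). Remaining: Δeast = -20.85, Δnorth = -65.72.
Bearing = atan2(-20.85, -65.72) mod 360° = 197.61°; distance = √((-20.85)² + (-65.72)²) = 68.949 mi.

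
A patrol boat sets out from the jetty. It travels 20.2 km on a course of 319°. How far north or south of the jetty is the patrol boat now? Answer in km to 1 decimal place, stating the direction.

15.2 km north

Leg 1 (319°, 20.2 km): east 20.2 sin 319° = -13.25, north 20.2 cos 319° = 15.25
Net north component: 15.25 km.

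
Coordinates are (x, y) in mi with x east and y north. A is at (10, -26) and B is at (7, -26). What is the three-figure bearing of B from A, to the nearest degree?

270°

Δeast = 7 − 10 = -3.00; Δnorth = -26 − -26 = 0.00.
Bearing = atan2(Δeast, Δnorth) mod 360° = 270.00° ≈ 270°.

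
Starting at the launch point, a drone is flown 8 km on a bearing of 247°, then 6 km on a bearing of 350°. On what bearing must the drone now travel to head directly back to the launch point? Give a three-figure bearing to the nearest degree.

Leg 1 (247°, 8 km): east 8 sin 247° = -7.36, north 8 cos 247° = -3.13
Leg 2 (350°, 6 km): east 6 sin 350° = -1.04, north 6 cos 350° = 5.91
Net displacement: -8.41 east, 2.78 north. Direction back to start is (8.41, -2.78): bearing = atan2(8.41, -2.78) mod 360° = 108.32° ≈ 108°.

108°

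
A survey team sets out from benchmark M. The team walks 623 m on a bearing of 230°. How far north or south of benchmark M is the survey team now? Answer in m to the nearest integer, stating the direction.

Leg 1 (230°, 623 m): east 623 sin 230° = -477.25, north 623 cos 230° = -400.46
Net north component: -400.46 m.

400 m south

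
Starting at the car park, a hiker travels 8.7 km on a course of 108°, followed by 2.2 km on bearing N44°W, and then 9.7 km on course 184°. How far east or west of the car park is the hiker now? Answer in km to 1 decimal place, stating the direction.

6.1 km east

Leg 1 (108°, 8.7 km): east 8.7 sin 108° = 8.27, north 8.7 cos 108° = -2.69
Leg 2 (N44°W, 2.2 km): east 2.2 sin 316° = -1.53, north 2.2 cos 316° = 1.58
Leg 3 (184°, 9.7 km): east 9.7 sin 184° = -0.68, north 9.7 cos 184° = -9.68
Net east component: 6.07 km.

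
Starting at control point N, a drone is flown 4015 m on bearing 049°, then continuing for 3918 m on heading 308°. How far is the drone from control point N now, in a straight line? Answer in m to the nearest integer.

5047 m

Leg 1 (049°, 4015 m): east 4015 sin 49° = 3030.16, north 4015 cos 49° = 2634.08
Leg 2 (308°, 3918 m): east 3918 sin 308° = -3087.43, north 3918 cos 308° = 2412.16
Net: -57.27 east, 5046.24 north. Distance = √((-57.27)² + (5046.24)²) = 5046.564 m.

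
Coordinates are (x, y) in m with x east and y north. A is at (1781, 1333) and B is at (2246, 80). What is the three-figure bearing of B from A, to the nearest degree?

160°

Δeast = 2246 − 1781 = 465.00; Δnorth = 80 − 1333 = -1253.00.
Bearing = atan2(Δeast, Δnorth) mod 360° = 159.64° ≈ 160°.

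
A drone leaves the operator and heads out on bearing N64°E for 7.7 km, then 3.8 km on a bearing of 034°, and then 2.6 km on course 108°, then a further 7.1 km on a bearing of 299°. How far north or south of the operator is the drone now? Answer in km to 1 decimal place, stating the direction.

9.2 km north

Leg 1 (N64°E, 7.7 km): east 7.7 sin 64° = 6.92, north 7.7 cos 64° = 3.38
Leg 2 (034°, 3.8 km): east 3.8 sin 34° = 2.12, north 3.8 cos 34° = 3.15
Leg 3 (108°, 2.6 km): east 2.6 sin 108° = 2.47, north 2.6 cos 108° = -0.80
Leg 4 (299°, 7.1 km): east 7.1 sin 299° = -6.21, north 7.1 cos 299° = 3.44
Net north component: 9.16 km.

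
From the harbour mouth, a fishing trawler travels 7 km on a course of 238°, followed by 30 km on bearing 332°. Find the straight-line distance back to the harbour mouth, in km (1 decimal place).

30.3 km

Leg 1 (238°, 7 km): east 7 sin 238° = -5.94, north 7 cos 238° = -3.71
Leg 2 (332°, 30 km): east 30 sin 332° = -14.08, north 30 cos 332° = 26.49
Net: -20.02 east, 22.78 north. Distance = √((-20.02)² + (22.78)²) = 30.327 km.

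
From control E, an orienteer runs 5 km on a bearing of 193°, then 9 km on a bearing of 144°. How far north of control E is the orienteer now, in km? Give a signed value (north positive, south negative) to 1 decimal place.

-12.2 km

Leg 1 (193°, 5 km): east 5 sin 193° = -1.12, north 5 cos 193° = -4.87
Leg 2 (144°, 9 km): east 9 sin 144° = 5.29, north 9 cos 144° = -7.28
Net north component: -12.15 km.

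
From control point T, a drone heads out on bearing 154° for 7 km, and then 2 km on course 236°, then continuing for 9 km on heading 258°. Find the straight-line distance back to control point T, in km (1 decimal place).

11.9 km

Leg 1 (154°, 7 km): east 7 sin 154° = 3.07, north 7 cos 154° = -6.29
Leg 2 (236°, 2 km): east 2 sin 236° = -1.66, north 2 cos 236° = -1.12
Leg 3 (258°, 9 km): east 9 sin 258° = -8.80, north 9 cos 258° = -1.87
Net: -7.39 east, -9.28 north. Distance = √((-7.39)² + (-9.28)²) = 11.866 km.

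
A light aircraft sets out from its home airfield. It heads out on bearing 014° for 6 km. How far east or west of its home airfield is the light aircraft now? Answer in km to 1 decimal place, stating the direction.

1.5 km east

Leg 1 (014°, 6 km): east 6 sin 14° = 1.45, north 6 cos 14° = 5.82
Net east component: 1.45 km.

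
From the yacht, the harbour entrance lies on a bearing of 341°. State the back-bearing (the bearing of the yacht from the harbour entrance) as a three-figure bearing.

161°

Back-bearing = 341° − 180° = 161°.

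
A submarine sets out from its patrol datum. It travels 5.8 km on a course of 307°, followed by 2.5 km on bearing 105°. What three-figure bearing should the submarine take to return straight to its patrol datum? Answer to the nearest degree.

142°

Leg 1 (307°, 5.8 km): east 5.8 sin 307° = -4.63, north 5.8 cos 307° = 3.49
Leg 2 (105°, 2.5 km): east 2.5 sin 105° = 2.41, north 2.5 cos 105° = -0.65
Net displacement: -2.22 east, 2.84 north. Direction back to start is (2.22, -2.84): bearing = atan2(2.22, -2.84) mod 360° = 142.05° ≈ 142°.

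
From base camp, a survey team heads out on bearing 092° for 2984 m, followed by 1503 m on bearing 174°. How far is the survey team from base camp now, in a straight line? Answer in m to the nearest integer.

Leg 1 (092°, 2984 m): east 2984 sin 92° = 2982.18, north 2984 cos 92° = -104.14
Leg 2 (174°, 1503 m): east 1503 sin 174° = 157.11, north 1503 cos 174° = -1494.77
Net: 3139.29 east, -1598.91 north. Distance = √((3139.29)² + (-1598.91)²) = 3523.015 m.

3523 m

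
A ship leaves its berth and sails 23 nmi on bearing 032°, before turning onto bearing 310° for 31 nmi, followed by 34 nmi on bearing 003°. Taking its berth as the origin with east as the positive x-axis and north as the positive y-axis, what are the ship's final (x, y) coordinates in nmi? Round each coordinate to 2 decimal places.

(-9.78, 73.38)

Leg 1 (032°, 23 nmi): east 23 sin 32° = 12.19, north 23 cos 32° = 19.51
Leg 2 (310°, 31 nmi): east 31 sin 310° = -23.75, north 31 cos 310° = 19.93
Leg 3 (003°, 34 nmi): east 34 sin 3° = 1.78, north 34 cos 3° = 33.95
Summing: -9.78 nmi east, 73.38 nmi north → (-9.78, 73.38).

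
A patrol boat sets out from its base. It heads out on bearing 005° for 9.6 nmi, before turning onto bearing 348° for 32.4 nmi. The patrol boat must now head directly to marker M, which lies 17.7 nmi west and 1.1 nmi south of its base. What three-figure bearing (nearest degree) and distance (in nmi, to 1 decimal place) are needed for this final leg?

196°, 44.0 nmi

Leg 1 (005°, 9.6 nmi): east 9.6 sin 5° = 0.84, north 9.6 cos 5° = 9.56
Leg 2 (348°, 32.4 nmi): east 32.4 sin 348° = -6.74, north 32.4 cos 348° = 31.69
Current position: (-5.90, 41.26). Target: (-17.7, -1.1). Remaining: Δeast = -11.80, Δnorth = -42.36.
Bearing = atan2(-11.80, -42.36) mod 360° = 195.57°; distance = √((-11.80)² + (-42.36)²) = 43.969 nmi.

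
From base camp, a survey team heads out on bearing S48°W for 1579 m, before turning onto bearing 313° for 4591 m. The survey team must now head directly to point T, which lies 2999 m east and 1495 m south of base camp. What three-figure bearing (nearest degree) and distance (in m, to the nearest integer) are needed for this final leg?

Leg 1 (S48°W, 1579 m): east 1579 sin 228° = -1173.43, north 1579 cos 228° = -1056.56
Leg 2 (313°, 4591 m): east 4591 sin 313° = -3357.64, north 4591 cos 313° = 3131.05
Current position: (-4531.07, 2074.50). Target: (2999, -1495). Remaining: Δeast = 7530.07, Δnorth = -3569.50.
Bearing = atan2(7530.07, -3569.50) mod 360° = 115.36°; distance = √((7530.07)² + (-3569.50)²) = 8333.263 m.

115°, 8333 m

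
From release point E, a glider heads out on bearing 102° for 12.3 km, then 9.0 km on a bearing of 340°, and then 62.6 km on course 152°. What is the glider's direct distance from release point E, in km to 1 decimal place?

62.5 km

Leg 1 (102°, 12.3 km): east 12.3 sin 102° = 12.03, north 12.3 cos 102° = -2.56
Leg 2 (340°, 9.0 km): east 9.0 sin 340° = -3.08, north 9.0 cos 340° = 8.46
Leg 3 (152°, 62.6 km): east 62.6 sin 152° = 29.39, north 62.6 cos 152° = -55.27
Net: 38.34 east, -49.37 north. Distance = √((38.34)² + (-49.37)²) = 62.512 km.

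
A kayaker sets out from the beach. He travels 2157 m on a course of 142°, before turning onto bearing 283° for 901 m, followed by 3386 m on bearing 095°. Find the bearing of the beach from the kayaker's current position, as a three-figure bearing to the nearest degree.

Leg 1 (142°, 2157 m): east 2157 sin 142° = 1327.98, north 2157 cos 142° = -1699.74
Leg 2 (283°, 901 m): east 901 sin 283° = -877.91, north 901 cos 283° = 202.68
Leg 3 (095°, 3386 m): east 3386 sin 95° = 3373.12, north 3386 cos 95° = -295.11
Net displacement: 3823.19 east, -1792.17 north. Direction back to start is (-3823.19, 1792.17): bearing = atan2(-3823.19, 1792.17) mod 360° = 295.12° ≈ 295°.

295°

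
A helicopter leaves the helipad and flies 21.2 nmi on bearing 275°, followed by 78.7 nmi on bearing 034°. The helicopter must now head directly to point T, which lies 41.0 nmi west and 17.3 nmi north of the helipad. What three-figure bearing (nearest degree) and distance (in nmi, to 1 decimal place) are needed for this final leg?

Leg 1 (275°, 21.2 nmi): east 21.2 sin 275° = -21.12, north 21.2 cos 275° = 1.85
Leg 2 (034°, 78.7 nmi): east 78.7 sin 34° = 44.01, north 78.7 cos 34° = 65.25
Current position: (22.89, 67.09). Target: (-41.0, 17.3). Remaining: Δeast = -63.89, Δnorth = -49.79.
Bearing = atan2(-63.89, -49.79) mod 360° = 232.07°; distance = √((-63.89)² + (-49.79)²) = 81.001 nmi.

232°, 81.0 nmi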